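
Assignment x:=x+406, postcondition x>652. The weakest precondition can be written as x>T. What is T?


Formula: wp(x:=E, P) = P[E/x] (substitute E for x in postcondition)
Step 1: Postcondition: x>652
Step 2: Substitute x+406 for x: x+406>652
Step 3: Solve for x: x > 652-406 = 246

246


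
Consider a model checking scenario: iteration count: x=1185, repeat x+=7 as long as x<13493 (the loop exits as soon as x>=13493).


Step 1: x goes from 1185 toward 13493 by 7; the body runs while x<13493, so iterations = ceil((bound-start)/step)
Step 2: Distance=12308
Step 3: ceil(12308/7)=1759

1759


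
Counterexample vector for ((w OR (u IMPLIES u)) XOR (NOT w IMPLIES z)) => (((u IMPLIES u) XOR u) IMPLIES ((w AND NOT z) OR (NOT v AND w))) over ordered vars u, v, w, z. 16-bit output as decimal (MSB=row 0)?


F1 = ((w OR (u IMPLIES u)) XOR (NOT w IMPLIES z))
F2 = (((u IMPLIES u) XOR u) IMPLIES ((w AND NOT z) OR (NOT v AND w)))
Counterexample to F1=>F2 is where F1=1 and F2=0.
Evaluate each row (bits = u,v,w,z, MSB first):
  row 0 [0000]: F1=1 F2=0 -> F1&~F2 -> 1
  row 1 [0001]: F1=0 F2=0 -> F1&~F2 -> 0
  row 2 [0010]: F1=0 F2=1 -> F1&~F2 -> 0
  row 3 [0011]: F1=0 F2=1 -> F1&~F2 -> 0
  row 4 [0100]: F1=1 F2=0 -> F1&~F2 -> 1
  row 5 [0101]: F1=0 F2=0 -> F1&~F2 -> 0
  row 6 [0110]: F1=0 F2=1 -> F1&~F2 -> 0
  row 7 [0111]: F1=0 F2=0 -> F1&~F2 -> 0
  row 8 [1000]: F1=1 F2=1 -> F1&~F2 -> 0
  row 9 [1001]: F1=0 F2=1 -> F1&~F2 -> 0
  row 10 [1010]: F1=0 F2=1 -> F1&~F2 -> 0
  row 11 [1011]: F1=0 F2=1 -> F1&~F2 -> 0
  row 12 [1100]: F1=1 F2=1 -> F1&~F2 -> 0
  row 13 [1101]: F1=0 F2=1 -> F1&~F2 -> 0
  row 14 [1110]: F1=0 F2=1 -> F1&~F2 -> 0
  row 15 [1111]: F1=0 F2=1 -> F1&~F2 -> 0
Full result column, 4 rows per line (u,v fixed per line; w,z runs 00..11 left to right):
  rows 0-3 [u,v=00]: 1000  = hex 8
  rows 4-7 [u,v=01]: 1000  = hex 8
  rows 8-11 [u,v=10]: 0000  = hex 0
  rows 12-15 [u,v=11]: 0000  = hex 0
Counterexample vector (row 0 .. row 15) = 1000100000000000
Output column grouped in 4s = 1000 1000 0000 0000 = 0x8800
Convert to decimal digit by digit (value = value*16 + digit):
  8 -> 8
  8*16 + 8 = 136
  136*16 + 0 = 2176
  2176*16 + 0 = 34816
Decimal = 34816

34816


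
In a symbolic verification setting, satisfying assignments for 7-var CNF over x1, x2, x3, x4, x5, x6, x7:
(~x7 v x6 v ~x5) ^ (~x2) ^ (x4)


CNF with 3 clauses over 7 vars (128 assignments).
An assignment satisfies CNF iff every clause has >=1 true literal.
Check each row (bits = x1,x2,x3,x4,x5,x6,x7; clause T/F shown):
  row 0 [0000000]: clauses=TTF -> 0
  row 1 [0000001]: clauses=TTF -> 0
  row 2 [0000010]: clauses=TTF -> 0
  row 3 [0000011]: clauses=TTF -> 0
  row 4 [0000100]: clauses=TTF -> 0
  (every remaining row is evaluated the same way; all 128 results are listed next)
Full result column, 8 rows per line (x1,x2,x3,x4 fixed per line; x5,x6,x7 runs 000..111 left to right):
  rows 0-7 [x1,x2,x3,x4=0000]: 00000000  (ones: 0)
  rows 8-15 [x1,x2,x3,x4=0001]: 11111011  (ones: 7)
  rows 16-23 [x1,x2,x3,x4=0010]: 00000000  (ones: 0)
  rows 24-31 [x1,x2,x3,x4=0011]: 11111011  (ones: 7)
  rows 32-39 [x1,x2,x3,x4=0100]: 00000000  (ones: 0)
  rows 40-47 [x1,x2,x3,x4=0101]: 00000000  (ones: 0)
  rows 48-55 [x1,x2,x3,x4=0110]: 00000000  (ones: 0)
  rows 56-63 [x1,x2,x3,x4=0111]: 00000000  (ones: 0)
  rows 64-71 [x1,x2,x3,x4=1000]: 00000000  (ones: 0)
  rows 72-79 [x1,x2,x3,x4=1001]: 11111011  (ones: 7)
  rows 80-87 [x1,x2,x3,x4=1010]: 00000000  (ones: 0)
  rows 88-95 [x1,x2,x3,x4=1011]: 11111011  (ones: 7)
  rows 96-103 [x1,x2,x3,x4=1100]: 00000000  (ones: 0)
  rows 104-111 [x1,x2,x3,x4=1101]: 00000000  (ones: 0)
  rows 112-119 [x1,x2,x3,x4=1110]: 00000000  (ones: 0)
  rows 120-127 [x1,x2,x3,x4=1111]: 00000000  (ones: 0)
Satisfying assignments = 0+7+0+7+0+0+0+0+0+7+0+7+0+0+0+0 = 28

28


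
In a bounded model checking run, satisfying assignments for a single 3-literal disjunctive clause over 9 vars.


Step 1: Total=2^9=512
Step 2: Unsat when all 3 false: 2^6=64
Step 3: Sat=512-64=448

448


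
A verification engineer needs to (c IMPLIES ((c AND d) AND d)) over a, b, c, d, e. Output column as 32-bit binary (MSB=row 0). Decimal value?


Formula: (c IMPLIES ((c AND d) AND d)) over a, b, c, d, e (32 rows)
Evaluate each row (bits = a,b,c,d,e, MSB first):
  row 0 [00000]: (0 IMPLIES ((0 AND 0) AND 0)) -> 1
  row 1 [00001]: (0 IMPLIES ((0 AND 0) AND 0)) -> 1
  row 2 [00010]: (0 IMPLIES ((0 AND 1) AND 1)) -> 1
  row 3 [00011]: (0 IMPLIES ((0 AND 1) AND 1)) -> 1
  row 4 [00100]: (1 IMPLIES ((1 AND 0) AND 0)) -> 0
  row 5 [00101]: (1 IMPLIES ((1 AND 0) AND 0)) -> 0
  row 6 [00110]: (1 IMPLIES ((1 AND 1) AND 1)) -> 1
  row 7 [00111]: (1 IMPLIES ((1 AND 1) AND 1)) -> 1
  row 8 [01000]: (0 IMPLIES ((0 AND 0) AND 0)) -> 1
  row 9 [01001]: (0 IMPLIES ((0 AND 0) AND 0)) -> 1
  row 10 [01010]: (0 IMPLIES ((0 AND 1) AND 1)) -> 1
  row 11 [01011]: (0 IMPLIES ((0 AND 1) AND 1)) -> 1
  row 12 [01100]: (1 IMPLIES ((1 AND 0) AND 0)) -> 0
  row 13 [01101]: (1 IMPLIES ((1 AND 0) AND 0)) -> 0
  row 14 [01110]: (1 IMPLIES ((1 AND 1) AND 1)) -> 1
  row 15 [01111]: (1 IMPLIES ((1 AND 1) AND 1)) -> 1
  row 16 [10000]: (0 IMPLIES ((0 AND 0) AND 0)) -> 1
  row 17 [10001]: (0 IMPLIES ((0 AND 0) AND 0)) -> 1
  row 18 [10010]: (0 IMPLIES ((0 AND 1) AND 1)) -> 1
  row 19 [10011]: (0 IMPLIES ((0 AND 1) AND 1)) -> 1
  row 20 [10100]: (1 IMPLIES ((1 AND 0) AND 0)) -> 0
  row 21 [10101]: (1 IMPLIES ((1 AND 0) AND 0)) -> 0
  row 22 [10110]: (1 IMPLIES ((1 AND 1) AND 1)) -> 1
  row 23 [10111]: (1 IMPLIES ((1 AND 1) AND 1)) -> 1
  row 24 [11000]: (0 IMPLIES ((0 AND 0) AND 0)) -> 1
  row 25 [11001]: (0 IMPLIES ((0 AND 0) AND 0)) -> 1
  row 26 [11010]: (0 IMPLIES ((0 AND 1) AND 1)) -> 1
  row 27 [11011]: (0 IMPLIES ((0 AND 1) AND 1)) -> 1
  row 28 [11100]: (1 IMPLIES ((1 AND 0) AND 0)) -> 0
  row 29 [11101]: (1 IMPLIES ((1 AND 0) AND 0)) -> 0
  row 30 [11110]: (1 IMPLIES ((1 AND 1) AND 1)) -> 1
  row 31 [11111]: (1 IMPLIES ((1 AND 1) AND 1)) -> 1
Full result column, 4 rows per line (a,b,c fixed per line; d,e runs 00..11 left to right):
  rows 0-3 [a,b,c=000]: 1111  = hex F
  rows 4-7 [a,b,c=001]: 0011  = hex 3
  rows 8-11 [a,b,c=010]: 1111  = hex F
  rows 12-15 [a,b,c=011]: 0011  = hex 3
  rows 16-19 [a,b,c=100]: 1111  = hex F
  rows 20-23 [a,b,c=101]: 0011  = hex 3
  rows 24-27 [a,b,c=110]: 1111  = hex F
  rows 28-31 [a,b,c=111]: 0011  = hex 3
Output column (row 0 .. row 31) = 11110011111100111111001111110011
Output column grouped in 4s = 1111 0011 1111 0011 1111 0011 1111 0011 = 0xF3F3F3F3
Convert to decimal digit by digit (value = value*16 + digit):
  F -> 15
  15*16 + 3 = 243
  243*16 + 15 (F) = 3903
  3903*16 + 3 = 62451
  62451*16 + 15 (F) = 999231
  999231*16 + 3 = 15987699
  15987699*16 + 15 (F) = 255803199
  255803199*16 + 3 = 4092851187
Decimal = 4092851187

4092851187


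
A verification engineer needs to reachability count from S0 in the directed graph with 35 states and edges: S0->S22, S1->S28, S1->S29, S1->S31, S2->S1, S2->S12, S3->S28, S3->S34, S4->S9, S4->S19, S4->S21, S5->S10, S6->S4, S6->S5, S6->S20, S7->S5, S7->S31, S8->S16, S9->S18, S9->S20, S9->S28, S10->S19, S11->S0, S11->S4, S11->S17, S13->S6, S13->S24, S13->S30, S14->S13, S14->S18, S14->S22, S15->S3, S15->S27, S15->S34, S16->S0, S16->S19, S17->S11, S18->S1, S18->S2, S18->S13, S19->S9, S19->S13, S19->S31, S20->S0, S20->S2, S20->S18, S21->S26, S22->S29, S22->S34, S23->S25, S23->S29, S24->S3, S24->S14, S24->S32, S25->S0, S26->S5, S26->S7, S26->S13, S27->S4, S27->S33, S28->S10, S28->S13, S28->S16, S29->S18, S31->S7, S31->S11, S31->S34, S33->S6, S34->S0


BFS from S0:
  layer 0: {S0}
  layer 1: {S22}
  layer 2: {S29, S34}
  layer 3: {S18}
  layer 4: {S1, S2, S13}
  layer 5: {S6, S12, S24, S28, S30, S31}
  layer 6: {S3, S4, S5, S7, S10, S11, S14, S16, S20, S32}
  layer 7: {S9, S17, S19, S21}
  layer 8: {S26}
Reachable set: {S0, S1, S2, S3, S4, S5, S6, S7, S9, S10, S11, S12, S13, S14, S16, S17, S18, S19, S20, S21, S22, S24, S26, S28, S29, S30, S31, S32, S34}
Count = 29

29


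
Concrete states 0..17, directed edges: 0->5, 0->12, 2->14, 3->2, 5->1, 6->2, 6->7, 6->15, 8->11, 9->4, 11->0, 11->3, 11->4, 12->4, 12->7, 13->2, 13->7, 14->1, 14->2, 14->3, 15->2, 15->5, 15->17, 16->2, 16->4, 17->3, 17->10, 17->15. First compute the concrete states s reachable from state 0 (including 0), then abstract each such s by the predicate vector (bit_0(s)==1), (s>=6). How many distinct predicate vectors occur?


BFS from 0:
Concrete reachable: {0, 1, 4, 5, 7, 12}
Abstract via predicates (bit_0(s)==1), (s>=6):
  (0,0) <- {0, 4}
  (0,1) <- {12}
  (1,0) <- {1, 5}
  (1,1) <- {7}
Distinct abstract states = 4

4


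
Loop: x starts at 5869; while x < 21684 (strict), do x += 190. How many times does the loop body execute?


Step 1: x goes from 5869 toward 21684 by 190; the body runs while x<21684, so iterations = ceil((bound-start)/step)
Step 2: Distance=15815
Step 3: ceil(15815/190)=84

84


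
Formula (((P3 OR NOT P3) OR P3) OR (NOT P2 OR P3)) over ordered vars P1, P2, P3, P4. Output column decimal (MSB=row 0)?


Formula: (((P3 OR NOT P3) OR P3) OR (NOT P2 OR P3)) over P1, P2, P3, P4 (16 rows)
Evaluate each row (bits = P1,P2,P3,P4, MSB first):
  row 0 [0000]: (((0 OR NOT 0) OR 0) OR (NOT 0 OR 0)) -> 1
  row 1 [0001]: (((0 OR NOT 0) OR 0) OR (NOT 0 OR 0)) -> 1
  row 2 [0010]: (((1 OR NOT 1) OR 1) OR (NOT 0 OR 1)) -> 1
  row 3 [0011]: (((1 OR NOT 1) OR 1) OR (NOT 0 OR 1)) -> 1
  row 4 [0100]: (((0 OR NOT 0) OR 0) OR (NOT 1 OR 0)) -> 1
  row 5 [0101]: (((0 OR NOT 0) OR 0) OR (NOT 1 OR 0)) -> 1
  row 6 [0110]: (((1 OR NOT 1) OR 1) OR (NOT 1 OR 1)) -> 1
  row 7 [0111]: (((1 OR NOT 1) OR 1) OR (NOT 1 OR 1)) -> 1
  row 8 [1000]: (((0 OR NOT 0) OR 0) OR (NOT 0 OR 0)) -> 1
  row 9 [1001]: (((0 OR NOT 0) OR 0) OR (NOT 0 OR 0)) -> 1
  row 10 [1010]: (((1 OR NOT 1) OR 1) OR (NOT 0 OR 1)) -> 1
  row 11 [1011]: (((1 OR NOT 1) OR 1) OR (NOT 0 OR 1)) -> 1
  row 12 [1100]: (((0 OR NOT 0) OR 0) OR (NOT 1 OR 0)) -> 1
  row 13 [1101]: (((0 OR NOT 0) OR 0) OR (NOT 1 OR 0)) -> 1
  row 14 [1110]: (((1 OR NOT 1) OR 1) OR (NOT 1 OR 1)) -> 1
  row 15 [1111]: (((1 OR NOT 1) OR 1) OR (NOT 1 OR 1)) -> 1
Full result column, 4 rows per line (P1,P2 fixed per line; P3,P4 runs 00..11 left to right):
  rows 0-3 [P1,P2=00]: 1111  = hex F
  rows 4-7 [P1,P2=01]: 1111  = hex F
  rows 8-11 [P1,P2=10]: 1111  = hex F
  rows 12-15 [P1,P2=11]: 1111  = hex F
Output column (row 0 .. row 15) = 1111111111111111
Output column grouped in 4s = 1111 1111 1111 1111 = 0xFFFF
Convert to decimal digit by digit (value = value*16 + digit):
  F -> 15
  15*16 + 15 (F) = 255
  255*16 + 15 (F) = 4095
  4095*16 + 15 (F) = 65535
Decimal = 65535

65535


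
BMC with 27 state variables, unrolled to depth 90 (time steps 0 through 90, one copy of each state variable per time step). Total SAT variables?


BMC unrolls to depth k, creating one copy of each state var for steps 0..k.
Step count = 90 + 1 = 91 (steps 0 through 90)
Vars per step = 27
Total = 27 * 91 = 2457

2457


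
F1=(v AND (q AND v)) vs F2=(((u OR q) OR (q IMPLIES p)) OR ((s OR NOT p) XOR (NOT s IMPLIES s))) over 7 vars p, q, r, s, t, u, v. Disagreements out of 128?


F1 = (v AND (q AND v))
F2 = (((u OR q) OR (q IMPLIES p)) OR ((s OR NOT p) XOR (NOT s IMPLIES s)))
Evaluate both on each of 128 rows (bits = p,q,r,s,t,u,v):
  row 0 [0000000]: F1=0 F2=1 (differ) -> 1
  row 1 [0000001]: F1=0 F2=1 (differ) -> 1
  row 2 [0000010]: F1=0 F2=1 (differ) -> 1
  row 3 [0000011]: F1=0 F2=1 (differ) -> 1
  row 4 [0000100]: F1=0 F2=1 (differ) -> 1
  (every remaining row is evaluated the same way; all 128 results are listed next)
Full result column, 8 rows per line (p,q,r,s fixed per line; t,u,v runs 000..111 left to right):
  rows 0-7 [p,q,r,s=0000]: 11111111  (ones: 8)
  rows 8-15 [p,q,r,s=0001]: 11111111  (ones: 8)
  rows 16-23 [p,q,r,s=0010]: 11111111  (ones: 8)
  rows 24-31 [p,q,r,s=0011]: 11111111  (ones: 8)
  rows 32-39 [p,q,r,s=0100]: 10101010  (ones: 4)
  rows 40-47 [p,q,r,s=0101]: 10101010  (ones: 4)
  rows 48-55 [p,q,r,s=0110]: 10101010  (ones: 4)
  rows 56-63 [p,q,r,s=0111]: 10101010  (ones: 4)
  rows 64-71 [p,q,r,s=1000]: 11111111  (ones: 8)
  rows 72-79 [p,q,r,s=1001]: 11111111  (ones: 8)
  rows 80-87 [p,q,r,s=1010]: 11111111  (ones: 8)
  rows 88-95 [p,q,r,s=1011]: 11111111  (ones: 8)
  rows 96-103 [p,q,r,s=1100]: 10101010  (ones: 4)
  rows 104-111 [p,q,r,s=1101]: 10101010  (ones: 4)
  rows 112-119 [p,q,r,s=1110]: 10101010  (ones: 4)
  rows 120-127 [p,q,r,s=1111]: 10101010  (ones: 4)
Disagreements = 8+8+8+8+4+4+4+4+8+8+8+8+4+4+4+4 = 96

96


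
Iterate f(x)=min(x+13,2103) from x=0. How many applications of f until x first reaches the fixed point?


Step 1: x=0, cap=2103, increment=13
Step 2: x grows by 13 each step until capped at 2103; fixed point is x=2103
Step 3: iterations = ceil(2103/13) = 162

162


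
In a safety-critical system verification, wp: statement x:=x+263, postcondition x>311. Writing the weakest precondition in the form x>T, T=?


Formula: wp(x:=E, P) = P[E/x] (substitute E for x in postcondition)
Step 1: Postcondition: x>311
Step 2: Substitute x+263 for x: x+263>311
Step 3: Solve for x: x > 311-263 = 48

48


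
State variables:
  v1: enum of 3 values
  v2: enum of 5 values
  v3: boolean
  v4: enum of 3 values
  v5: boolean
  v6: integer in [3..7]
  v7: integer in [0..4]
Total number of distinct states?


State space = product of domain sizes of all variables.
Domain sizes:
  v1 (enum of 3 values): 3
  v2 (enum of 5 values): 5
  v3 (boolean): 2
  v4 (enum of 3 values): 3
  v5 (boolean): 2
  v6 (integer in [3..7]): 5
  v7 (integer in [0..4]): 5
Product = 3 * 5 * 2 * 3 * 2 * 5 * 5 = 4500

4500


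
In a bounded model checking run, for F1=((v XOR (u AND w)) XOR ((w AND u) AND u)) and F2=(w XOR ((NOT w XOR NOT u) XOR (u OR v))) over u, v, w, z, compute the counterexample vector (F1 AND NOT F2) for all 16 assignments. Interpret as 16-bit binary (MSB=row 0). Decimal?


F1 = ((v XOR (u AND w)) XOR ((w AND u) AND u))
F2 = (w XOR ((NOT w XOR NOT u) XOR (u OR v)))
Counterexample to F1=>F2 is where F1=1 and F2=0.
Evaluate each row (bits = u,v,w,z, MSB first):
  row 0 [0000]: F1=0 F2=0 -> F1&~F2 -> 0
  row 1 [0001]: F1=0 F2=0 -> F1&~F2 -> 0
  row 2 [0010]: F1=0 F2=0 -> F1&~F2 -> 0
  row 3 [0011]: F1=0 F2=0 -> F1&~F2 -> 0
  row 4 [0100]: F1=1 F2=1 -> F1&~F2 -> 0
  row 5 [0101]: F1=1 F2=1 -> F1&~F2 -> 0
  row 6 [0110]: F1=1 F2=1 -> F1&~F2 -> 0
  row 7 [0111]: F1=1 F2=1 -> F1&~F2 -> 0
  row 8 [1000]: F1=0 F2=0 -> F1&~F2 -> 0
  row 9 [1001]: F1=0 F2=0 -> F1&~F2 -> 0
  row 10 [1010]: F1=0 F2=0 -> F1&~F2 -> 0
  row 11 [1011]: F1=0 F2=0 -> F1&~F2 -> 0
  row 12 [1100]: F1=1 F2=0 -> F1&~F2 -> 1
  row 13 [1101]: F1=1 F2=0 -> F1&~F2 -> 1
  row 14 [1110]: F1=1 F2=0 -> F1&~F2 -> 1
  row 15 [1111]: F1=1 F2=0 -> F1&~F2 -> 1
Full result column, 4 rows per line (u,v fixed per line; w,z runs 00..11 left to right):
  rows 0-3 [u,v=00]: 0000  = hex 0
  rows 4-7 [u,v=01]: 0000  = hex 0
  rows 8-11 [u,v=10]: 0000  = hex 0
  rows 12-15 [u,v=11]: 1111  = hex F
Counterexample vector (row 0 .. row 15) = 0000000000001111
Output column grouped in 4s = 0000 0000 0000 1111 = 0x000F
Convert to decimal digit by digit (value = value*16 + digit):
  0 -> 0
  0*16 + 0 = 0
  0*16 + 0 = 0
  0*16 + 15 (F) = 15
Decimal = 15

15


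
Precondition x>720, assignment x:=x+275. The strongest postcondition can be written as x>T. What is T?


Formula: sp(P, x:=E) = exists old_x. (x = E[old_x/x]) AND P[old_x/x] (old_x is the value of x before the assignment; eliminate old_x by solving x = E[old_x/x] for old_x)
Step 1: Precondition P: x>720, i.e. old_x > 720
Step 2: Assignment gives x = old_x + 275, so old_x = x - 275
Step 3: Substitute into P: x - 275 > 720
Step 4: Simplify: x > 720+275 = 995

995


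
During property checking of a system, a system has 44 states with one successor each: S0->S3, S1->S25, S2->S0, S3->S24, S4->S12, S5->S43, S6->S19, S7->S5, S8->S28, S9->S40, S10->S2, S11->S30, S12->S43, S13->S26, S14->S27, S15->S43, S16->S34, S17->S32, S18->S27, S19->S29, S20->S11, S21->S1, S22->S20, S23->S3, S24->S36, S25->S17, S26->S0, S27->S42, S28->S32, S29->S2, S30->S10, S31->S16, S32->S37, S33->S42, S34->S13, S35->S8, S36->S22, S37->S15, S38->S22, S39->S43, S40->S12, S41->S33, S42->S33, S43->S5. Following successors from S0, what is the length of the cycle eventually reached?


Trace from S0 until a state repeats:
  S0 -> S3 -> S24 -> S36 -> S22 -> S20 -> S11 -> S30 -> S10 -> S2 -> S0
S0 first seen at step 0, revisited at step 10.
Cycle length = 10 - 0 = 10

10


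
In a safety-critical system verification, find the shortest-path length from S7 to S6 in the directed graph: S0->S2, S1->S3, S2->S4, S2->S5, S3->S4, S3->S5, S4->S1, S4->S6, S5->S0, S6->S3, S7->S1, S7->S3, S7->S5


BFS layer-by-layer from S7:
  dist 0: {S7}
  dist 1: {S1, S3, S5}
  dist 2: {S0, S4}
  dist 3: {S2, S6}
  -> S6 reached at distance 3
Shortest path length = 3

3


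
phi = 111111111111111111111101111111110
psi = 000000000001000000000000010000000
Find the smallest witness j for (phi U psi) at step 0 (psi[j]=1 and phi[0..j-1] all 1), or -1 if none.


(phi U psi) at 0: need smallest j with psi[j]=1 and phi[i]=1 for all i in [0,j).
Scan from step 0:
  step 0: phi=1, psi=0 -> continue
  step 1: phi=1, psi=0 -> continue
  step 2: phi=1, psi=0 -> continue
  step 3: phi=1, psi=0 -> continue
  step 11: psi=1 and phi held for [0,11) -> witness found
Witness step = 11

11


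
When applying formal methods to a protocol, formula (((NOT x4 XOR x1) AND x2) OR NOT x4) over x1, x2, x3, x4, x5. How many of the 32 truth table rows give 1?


Formula: (((NOT x4 XOR x1) AND x2) OR NOT x4) over 5 vars (32 rows)
Evaluate each row (x1, x2, x3, x4, x5 as bits, MSB first):
  row 0 [00000]: (((NOT 0 XOR 0) AND 0) OR NOT 0) -> 1
  row 1 [00001]: (((NOT 0 XOR 0) AND 0) OR NOT 0) -> 1
  row 2 [00010]: (((NOT 1 XOR 0) AND 0) OR NOT 1) -> 0
  row 3 [00011]: (((NOT 1 XOR 0) AND 0) OR NOT 1) -> 0
  row 4 [00100]: (((NOT 0 XOR 0) AND 0) OR NOT 0) -> 1
  row 5 [00101]: (((NOT 0 XOR 0) AND 0) OR NOT 0) -> 1
  row 6 [00110]: (((NOT 1 XOR 0) AND 0) OR NOT 1) -> 0
  row 7 [00111]: (((NOT 1 XOR 0) AND 0) OR NOT 1) -> 0
  row 8 [01000]: (((NOT 0 XOR 0) AND 1) OR NOT 0) -> 1
  row 9 [01001]: (((NOT 0 XOR 0) AND 1) OR NOT 0) -> 1
  row 10 [01010]: (((NOT 1 XOR 0) AND 1) OR NOT 1) -> 0
  row 11 [01011]: (((NOT 1 XOR 0) AND 1) OR NOT 1) -> 0
  row 12 [01100]: (((NOT 0 XOR 0) AND 1) OR NOT 0) -> 1
  row 13 [01101]: (((NOT 0 XOR 0) AND 1) OR NOT 0) -> 1
  row 14 [01110]: (((NOT 1 XOR 0) AND 1) OR NOT 1) -> 0
  row 15 [01111]: (((NOT 1 XOR 0) AND 1) OR NOT 1) -> 0
  row 16 [10000]: (((NOT 0 XOR 1) AND 0) OR NOT 0) -> 1
  row 17 [10001]: (((NOT 0 XOR 1) AND 0) OR NOT 0) -> 1
  row 18 [10010]: (((NOT 1 XOR 1) AND 0) OR NOT 1) -> 0
  row 19 [10011]: (((NOT 1 XOR 1) AND 0) OR NOT 1) -> 0
  row 20 [10100]: (((NOT 0 XOR 1) AND 0) OR NOT 0) -> 1
  row 21 [10101]: (((NOT 0 XOR 1) AND 0) OR NOT 0) -> 1
  row 22 [10110]: (((NOT 1 XOR 1) AND 0) OR NOT 1) -> 0
  row 23 [10111]: (((NOT 1 XOR 1) AND 0) OR NOT 1) -> 0
  row 24 [11000]: (((NOT 0 XOR 1) AND 1) OR NOT 0) -> 1
  row 25 [11001]: (((NOT 0 XOR 1) AND 1) OR NOT 0) -> 1
  row 26 [11010]: (((NOT 1 XOR 1) AND 1) OR NOT 1) -> 1
  row 27 [11011]: (((NOT 1 XOR 1) AND 1) OR NOT 1) -> 1
  row 28 [11100]: (((NOT 0 XOR 1) AND 1) OR NOT 0) -> 1
  row 29 [11101]: (((NOT 0 XOR 1) AND 1) OR NOT 0) -> 1
  row 30 [11110]: (((NOT 1 XOR 1) AND 1) OR NOT 1) -> 1
  row 31 [11111]: (((NOT 1 XOR 1) AND 1) OR NOT 1) -> 1
Full result column, 8 rows per line (x1,x2 fixed per line; x3,x4,x5 runs 000..111 left to right):
  rows 0-7 [x1,x2=00]: 11001100  (ones: 4)
  rows 8-15 [x1,x2=01]: 11001100  (ones: 4)
  rows 16-23 [x1,x2=10]: 11001100  (ones: 4)
  rows 24-31 [x1,x2=11]: 11111111  (ones: 8)
Count of 1-rows = 4+4+4+8 = 20

20


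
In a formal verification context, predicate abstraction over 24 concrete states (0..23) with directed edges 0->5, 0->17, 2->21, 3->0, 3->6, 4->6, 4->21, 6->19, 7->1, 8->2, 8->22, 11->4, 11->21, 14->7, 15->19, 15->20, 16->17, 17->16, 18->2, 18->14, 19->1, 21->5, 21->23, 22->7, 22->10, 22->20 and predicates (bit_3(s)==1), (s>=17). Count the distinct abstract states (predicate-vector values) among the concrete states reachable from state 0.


BFS from 0:
Concrete reachable: {0, 5, 16, 17}
Abstract via predicates (bit_3(s)==1), (s>=17):
  (0,0) <- {0, 5, 16}
  (0,1) <- {17}
Distinct abstract states = 2

2


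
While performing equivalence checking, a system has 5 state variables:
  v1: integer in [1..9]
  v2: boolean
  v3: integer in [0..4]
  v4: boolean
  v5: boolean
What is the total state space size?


State space = product of domain sizes of all variables.
Domain sizes:
  v1 (integer in [1..9]): 9
  v2 (boolean): 2
  v3 (integer in [0..4]): 5
  v4 (boolean): 2
  v5 (boolean): 2
Product = 9 * 2 * 5 * 2 * 2 = 360

360


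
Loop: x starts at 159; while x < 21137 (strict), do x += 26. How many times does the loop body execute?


Step 1: x goes from 159 toward 21137 by 26; the body runs while x<21137, so iterations = ceil((bound-start)/step)
Step 2: Distance=20978
Step 3: ceil(20978/26)=807

807


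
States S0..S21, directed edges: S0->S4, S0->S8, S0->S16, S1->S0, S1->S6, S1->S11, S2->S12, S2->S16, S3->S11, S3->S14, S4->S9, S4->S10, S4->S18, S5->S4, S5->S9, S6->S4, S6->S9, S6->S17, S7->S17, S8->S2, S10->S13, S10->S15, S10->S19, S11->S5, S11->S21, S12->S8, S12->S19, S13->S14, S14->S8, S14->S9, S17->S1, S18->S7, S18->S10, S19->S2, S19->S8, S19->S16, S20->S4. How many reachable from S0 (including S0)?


BFS from S0:
  layer 0: {S0}
  layer 1: {S4, S8, S16}
  layer 2: {S2, S9, S10, S18}
  layer 3: {S7, S12, S13, S15, S19}
  layer 4: {S14, S17}
  layer 5: {S1}
  layer 6: {S6, S11}
  layer 7: {S5, S21}
Reachable set: {S0, S1, S2, S4, S5, S6, S7, S8, S9, S10, S11, S12, S13, S14, S15, S16, S17, S18, S19, S21}
Count = 20

20


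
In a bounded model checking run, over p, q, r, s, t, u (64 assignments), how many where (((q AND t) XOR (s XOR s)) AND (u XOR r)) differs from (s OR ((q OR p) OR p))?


F1 = (((q AND t) XOR (s XOR s)) AND (u XOR r))
F2 = (s OR ((q OR p) OR p))
Evaluate both on each of 64 rows (bits = p,q,r,s,t,u):
  row 0 [000000]: F1=0 F2=0 -> 0
  row 1 [000001]: F1=0 F2=0 -> 0
  row 2 [000010]: F1=0 F2=0 -> 0
  row 3 [000011]: F1=0 F2=0 -> 0
  row 4 [000100]: F1=0 F2=1 (differ) -> 1
  (every remaining row is evaluated the same way; all 64 results are listed next)
Full result column, 8 rows per line (p,q,r fixed per line; s,t,u runs 000..111 left to right):
  rows 0-7 [p,q,r=000]: 00001111  (ones: 4)
  rows 8-15 [p,q,r=001]: 00001111  (ones: 4)
  rows 16-23 [p,q,r=010]: 11101110  (ones: 6)
  rows 24-31 [p,q,r=011]: 11011101  (ones: 6)
  rows 32-39 [p,q,r=100]: 11111111  (ones: 8)
  rows 40-47 [p,q,r=101]: 11111111  (ones: 8)
  rows 48-55 [p,q,r=110]: 11101110  (ones: 6)
  rows 56-63 [p,q,r=111]: 11011101  (ones: 6)
Disagreements = 4+4+6+6+8+8+6+6 = 48

48


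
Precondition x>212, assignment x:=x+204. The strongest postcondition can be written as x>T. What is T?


Formula: sp(P, x:=E) = exists old_x. (x = E[old_x/x]) AND P[old_x/x] (old_x is the value of x before the assignment; eliminate old_x by solving x = E[old_x/x] for old_x)
Step 1: Precondition P: x>212, i.e. old_x > 212
Step 2: Assignment gives x = old_x + 204, so old_x = x - 204
Step 3: Substitute into P: x - 204 > 212
Step 4: Simplify: x > 212+204 = 416

416


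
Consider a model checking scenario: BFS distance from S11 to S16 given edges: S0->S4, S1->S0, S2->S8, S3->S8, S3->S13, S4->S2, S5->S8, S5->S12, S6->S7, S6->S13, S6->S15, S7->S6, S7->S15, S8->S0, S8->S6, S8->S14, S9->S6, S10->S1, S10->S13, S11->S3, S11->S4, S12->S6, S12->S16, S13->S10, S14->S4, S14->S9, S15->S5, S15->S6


BFS layer-by-layer from S11:
  dist 0: {S11}
  dist 1: {S3, S4}
  dist 2: {S2, S8, S13}
  dist 3: {S0, S6, S10, S14}
  dist 4: {S1, S7, S9, S15}
  dist 5: {S5}
  dist 6: {S12}
  dist 7: {S16}
  -> S16 reached at distance 7
Shortest path length = 7

7


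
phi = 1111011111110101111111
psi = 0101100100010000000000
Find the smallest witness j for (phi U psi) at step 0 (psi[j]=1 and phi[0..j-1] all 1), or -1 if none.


(phi U psi) at 0: need smallest j with psi[j]=1 and phi[i]=1 for all i in [0,j).
Scan from step 0:
  step 0: phi=1, psi=0 -> continue
  step 1: psi=1 and phi held for [0,1) -> witness found
Witness step = 1

1


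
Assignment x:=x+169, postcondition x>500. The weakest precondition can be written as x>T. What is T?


Formula: wp(x:=E, P) = P[E/x] (substitute E for x in postcondition)
Step 1: Postcondition: x>500
Step 2: Substitute x+169 for x: x+169>500
Step 3: Solve for x: x > 500-169 = 331

331


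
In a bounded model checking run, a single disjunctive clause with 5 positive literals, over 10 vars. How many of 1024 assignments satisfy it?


Step 1: Total=2^10=1024
Step 2: Unsat when all 5 false: 2^5=32
Step 3: Sat=1024-32=992

992


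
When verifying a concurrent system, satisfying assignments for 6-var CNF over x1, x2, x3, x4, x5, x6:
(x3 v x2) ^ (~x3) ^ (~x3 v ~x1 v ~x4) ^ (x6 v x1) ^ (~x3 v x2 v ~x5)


CNF with 5 clauses over 6 vars (64 assignments).
An assignment satisfies CNF iff every clause has >=1 true literal.
Check each row (bits = x1,x2,x3,x4,x5,x6; clause T/F shown):
  row 0 [000000]: clauses=FTTFT -> 0
  row 1 [000001]: clauses=FTTTT -> 0
  row 2 [000010]: clauses=FTTFT -> 0
  row 3 [000011]: clauses=FTTTT -> 0
  row 4 [000100]: clauses=FTTFT -> 0
  (every remaining row is evaluated the same way; all 64 results are listed next)
Full result column, 8 rows per line (x1,x2,x3 fixed per line; x4,x5,x6 runs 000..111 left to right):
  rows 0-7 [x1,x2,x3=000]: 00000000  (ones: 0)
  rows 8-15 [x1,x2,x3=001]: 00000000  (ones: 0)
  rows 16-23 [x1,x2,x3=010]: 01010101  (ones: 4)
  rows 24-31 [x1,x2,x3=011]: 00000000  (ones: 0)
  rows 32-39 [x1,x2,x3=100]: 00000000  (ones: 0)
  rows 40-47 [x1,x2,x3=101]: 00000000  (ones: 0)
  rows 48-55 [x1,x2,x3=110]: 11111111  (ones: 8)
  rows 56-63 [x1,x2,x3=111]: 00000000  (ones: 0)
Satisfying assignments = 0+0+4+0+0+0+8+0 = 12

12


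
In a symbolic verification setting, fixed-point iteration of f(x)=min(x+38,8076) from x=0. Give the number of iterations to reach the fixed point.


Step 1: x=0, cap=8076, increment=38
Step 2: x grows by 38 each step until capped at 8076; fixed point is x=8076
Step 3: iterations = ceil(8076/38) = 213

213


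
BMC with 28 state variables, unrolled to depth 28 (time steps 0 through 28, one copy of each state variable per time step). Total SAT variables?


BMC unrolls to depth k, creating one copy of each state var for steps 0..k.
Step count = 28 + 1 = 29 (steps 0 through 28)
Vars per step = 28
Total = 28 * 29 = 812

812


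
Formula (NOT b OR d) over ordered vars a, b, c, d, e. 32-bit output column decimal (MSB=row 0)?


Formula: (NOT b OR d) over a, b, c, d, e (32 rows)
Evaluate each row (bits = a,b,c,d,e, MSB first):
  row 0 [00000]: (NOT 0 OR 0) -> 1
  row 1 [00001]: (NOT 0 OR 0) -> 1
  row 2 [00010]: (NOT 0 OR 1) -> 1
  row 3 [00011]: (NOT 0 OR 1) -> 1
  row 4 [00100]: (NOT 0 OR 0) -> 1
  row 5 [00101]: (NOT 0 OR 0) -> 1
  row 6 [00110]: (NOT 0 OR 1) -> 1
  row 7 [00111]: (NOT 0 OR 1) -> 1
  row 8 [01000]: (NOT 1 OR 0) -> 0
  row 9 [01001]: (NOT 1 OR 0) -> 0
  row 10 [01010]: (NOT 1 OR 1) -> 1
  row 11 [01011]: (NOT 1 OR 1) -> 1
  row 12 [01100]: (NOT 1 OR 0) -> 0
  row 13 [01101]: (NOT 1 OR 0) -> 0
  row 14 [01110]: (NOT 1 OR 1) -> 1
  row 15 [01111]: (NOT 1 OR 1) -> 1
  row 16 [10000]: (NOT 0 OR 0) -> 1
  row 17 [10001]: (NOT 0 OR 0) -> 1
  row 18 [10010]: (NOT 0 OR 1) -> 1
  row 19 [10011]: (NOT 0 OR 1) -> 1
  row 20 [10100]: (NOT 0 OR 0) -> 1
  row 21 [10101]: (NOT 0 OR 0) -> 1
  row 22 [10110]: (NOT 0 OR 1) -> 1
  row 23 [10111]: (NOT 0 OR 1) -> 1
  row 24 [11000]: (NOT 1 OR 0) -> 0
  row 25 [11001]: (NOT 1 OR 0) -> 0
  row 26 [11010]: (NOT 1 OR 1) -> 1
  row 27 [11011]: (NOT 1 OR 1) -> 1
  row 28 [11100]: (NOT 1 OR 0) -> 0
  row 29 [11101]: (NOT 1 OR 0) -> 0
  row 30 [11110]: (NOT 1 OR 1) -> 1
  row 31 [11111]: (NOT 1 OR 1) -> 1
Full result column, 4 rows per line (a,b,c fixed per line; d,e runs 00..11 left to right):
  rows 0-3 [a,b,c=000]: 1111  = hex F
  rows 4-7 [a,b,c=001]: 1111  = hex F
  rows 8-11 [a,b,c=010]: 0011  = hex 3
  rows 12-15 [a,b,c=011]: 0011  = hex 3
  rows 16-19 [a,b,c=100]: 1111  = hex F
  rows 20-23 [a,b,c=101]: 1111  = hex F
  rows 24-27 [a,b,c=110]: 0011  = hex 3
  rows 28-31 [a,b,c=111]: 0011  = hex 3
Output column (row 0 .. row 31) = 11111111001100111111111100110011
Output column grouped in 4s = 1111 1111 0011 0011 1111 1111 0011 0011 = 0xFF33FF33
Convert to decimal digit by digit (value = value*16 + digit):
  F -> 15
  15*16 + 15 (F) = 255
  255*16 + 3 = 4083
  4083*16 + 3 = 65331
  65331*16 + 15 (F) = 1045311
  1045311*16 + 15 (F) = 16724991
  16724991*16 + 3 = 267599859
  267599859*16 + 3 = 4281597747
Decimal = 4281597747

4281597747


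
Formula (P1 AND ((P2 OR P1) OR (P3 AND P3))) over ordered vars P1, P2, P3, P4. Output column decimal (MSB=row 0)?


Formula: (P1 AND ((P2 OR P1) OR (P3 AND P3))) over P1, P2, P3, P4 (16 rows)
Evaluate each row (bits = P1,P2,P3,P4, MSB first):
  row 0 [0000]: (0 AND ((0 OR 0) OR (0 AND 0))) -> 0
  row 1 [0001]: (0 AND ((0 OR 0) OR (0 AND 0))) -> 0
  row 2 [0010]: (0 AND ((0 OR 0) OR (1 AND 1))) -> 0
  row 3 [0011]: (0 AND ((0 OR 0) OR (1 AND 1))) -> 0
  row 4 [0100]: (0 AND ((1 OR 0) OR (0 AND 0))) -> 0
  row 5 [0101]: (0 AND ((1 OR 0) OR (0 AND 0))) -> 0
  row 6 [0110]: (0 AND ((1 OR 0) OR (1 AND 1))) -> 0
  row 7 [0111]: (0 AND ((1 OR 0) OR (1 AND 1))) -> 0
  row 8 [1000]: (1 AND ((0 OR 1) OR (0 AND 0))) -> 1
  row 9 [1001]: (1 AND ((0 OR 1) OR (0 AND 0))) -> 1
  row 10 [1010]: (1 AND ((0 OR 1) OR (1 AND 1))) -> 1
  row 11 [1011]: (1 AND ((0 OR 1) OR (1 AND 1))) -> 1
  row 12 [1100]: (1 AND ((1 OR 1) OR (0 AND 0))) -> 1
  row 13 [1101]: (1 AND ((1 OR 1) OR (0 AND 0))) -> 1
  row 14 [1110]: (1 AND ((1 OR 1) OR (1 AND 1))) -> 1
  row 15 [1111]: (1 AND ((1 OR 1) OR (1 AND 1))) -> 1
Full result column, 4 rows per line (P1,P2 fixed per line; P3,P4 runs 00..11 left to right):
  rows 0-3 [P1,P2=00]: 0000  = hex 0
  rows 4-7 [P1,P2=01]: 0000  = hex 0
  rows 8-11 [P1,P2=10]: 1111  = hex F
  rows 12-15 [P1,P2=11]: 1111  = hex F
Output column (row 0 .. row 15) = 0000000011111111
Output column grouped in 4s = 0000 0000 1111 1111 = 0x00FF
Convert to decimal digit by digit (value = value*16 + digit):
  0 -> 0
  0*16 + 0 = 0
  0*16 + 15 (F) = 15
  15*16 + 15 (F) = 255
Decimal = 255

255


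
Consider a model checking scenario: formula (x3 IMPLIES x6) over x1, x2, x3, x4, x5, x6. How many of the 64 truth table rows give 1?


Formula: (x3 IMPLIES x6) over 6 vars (64 rows)
Evaluate each row (x1, x2, x3, x4, x5, x6 as bits, MSB first):
  row 0 [000000]: (0 IMPLIES 0) -> 1
  row 1 [000001]: (0 IMPLIES 1) -> 1
  row 2 [000010]: (0 IMPLIES 0) -> 1
  row 3 [000011]: (0 IMPLIES 1) -> 1
  row 4 [000100]: (0 IMPLIES 0) -> 1
  (every remaining row is evaluated the same way; all 64 results are listed next)
Full result column, 8 rows per line (x1,x2,x3 fixed per line; x4,x5,x6 runs 000..111 left to right):
  rows 0-7 [x1,x2,x3=000]: 11111111  (ones: 8)
  rows 8-15 [x1,x2,x3=001]: 01010101  (ones: 4)
  rows 16-23 [x1,x2,x3=010]: 11111111  (ones: 8)
  rows 24-31 [x1,x2,x3=011]: 01010101  (ones: 4)
  rows 32-39 [x1,x2,x3=100]: 11111111  (ones: 8)
  rows 40-47 [x1,x2,x3=101]: 01010101  (ones: 4)
  rows 48-55 [x1,x2,x3=110]: 11111111  (ones: 8)
  rows 56-63 [x1,x2,x3=111]: 01010101  (ones: 4)
Count of 1-rows = 8+4+8+4+8+4+8+4 = 48

48


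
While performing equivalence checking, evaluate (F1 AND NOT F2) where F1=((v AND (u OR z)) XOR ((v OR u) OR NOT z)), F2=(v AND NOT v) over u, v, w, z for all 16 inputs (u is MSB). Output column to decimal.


F1 = ((v AND (u OR z)) XOR ((v OR u) OR NOT z))
F2 = (v AND NOT v)
Counterexample to F1=>F2 is where F1=1 and F2=0.
Evaluate each row (bits = u,v,w,z, MSB first):
  row 0 [0000]: F1=1 F2=0 -> F1&~F2 -> 1
  row 1 [0001]: F1=0 F2=0 -> F1&~F2 -> 0
  row 2 [0010]: F1=1 F2=0 -> F1&~F2 -> 1
  row 3 [0011]: F1=0 F2=0 -> F1&~F2 -> 0
  row 4 [0100]: F1=1 F2=0 -> F1&~F2 -> 1
  row 5 [0101]: F1=0 F2=0 -> F1&~F2 -> 0
  row 6 [0110]: F1=1 F2=0 -> F1&~F2 -> 1
  row 7 [0111]: F1=0 F2=0 -> F1&~F2 -> 0
  row 8 [1000]: F1=1 F2=0 -> F1&~F2 -> 1
  row 9 [1001]: F1=1 F2=0 -> F1&~F2 -> 1
  row 10 [1010]: F1=1 F2=0 -> F1&~F2 -> 1
  row 11 [1011]: F1=1 F2=0 -> F1&~F2 -> 1
  row 12 [1100]: F1=0 F2=0 -> F1&~F2 -> 0
  row 13 [1101]: F1=0 F2=0 -> F1&~F2 -> 0
  row 14 [1110]: F1=0 F2=0 -> F1&~F2 -> 0
  row 15 [1111]: F1=0 F2=0 -> F1&~F2 -> 0
Full result column, 4 rows per line (u,v fixed per line; w,z runs 00..11 left to right):
  rows 0-3 [u,v=00]: 1010  = hex A
  rows 4-7 [u,v=01]: 1010  = hex A
  rows 8-11 [u,v=10]: 1111  = hex F
  rows 12-15 [u,v=11]: 0000  = hex 0
Counterexample vector (row 0 .. row 15) = 1010101011110000
Output column grouped in 4s = 1010 1010 1111 0000 = 0xAAF0
Convert to decimal digit by digit (value = value*16 + digit):
  A -> 10
  10*16 + 10 (A) = 170
  170*16 + 15 (F) = 2735
  2735*16 + 0 = 43760
Decimal = 43760

43760


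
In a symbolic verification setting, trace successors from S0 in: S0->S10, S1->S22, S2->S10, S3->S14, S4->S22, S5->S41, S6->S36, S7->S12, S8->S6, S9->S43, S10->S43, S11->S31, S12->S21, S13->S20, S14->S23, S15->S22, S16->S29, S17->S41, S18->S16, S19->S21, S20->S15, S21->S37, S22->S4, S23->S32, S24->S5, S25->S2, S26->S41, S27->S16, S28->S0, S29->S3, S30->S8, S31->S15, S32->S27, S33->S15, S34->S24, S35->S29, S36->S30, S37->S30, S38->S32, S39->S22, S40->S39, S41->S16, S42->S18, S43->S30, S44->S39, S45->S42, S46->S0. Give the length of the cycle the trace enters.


Trace from S0 until a state repeats:
  S0 -> S10 -> S43 -> S30 -> S8 -> S6 -> S36 -> S30
S30 first seen at step 3, revisited at step 7.
Cycle length = 7 - 3 = 4

4


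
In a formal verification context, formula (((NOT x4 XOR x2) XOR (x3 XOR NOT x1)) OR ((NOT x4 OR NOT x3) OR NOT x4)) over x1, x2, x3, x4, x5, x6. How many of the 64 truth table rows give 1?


Formula: (((NOT x4 XOR x2) XOR (x3 XOR NOT x1)) OR ((NOT x4 OR NOT x3) OR NOT x4)) over 6 vars (64 rows)
Evaluate each row (x1, x2, x3, x4, x5, x6 as bits, MSB first):
  row 0 [000000]: (((NOT 0 XOR 0) XOR (0 XOR NOT 0)) OR ((NOT 0 OR NOT 0) OR NOT 0)) -> 1
  row 1 [000001]: (((NOT 0 XOR 0) XOR (0 XOR NOT 0)) OR ((NOT 0 OR NOT 0) OR NOT 0)) -> 1
  row 2 [000010]: (((NOT 0 XOR 0) XOR (0 XOR NOT 0)) OR ((NOT 0 OR NOT 0) OR NOT 0)) -> 1
  row 3 [000011]: (((NOT 0 XOR 0) XOR (0 XOR NOT 0)) OR ((NOT 0 OR NOT 0) OR NOT 0)) -> 1
  row 4 [000100]: (((NOT 1 XOR 0) XOR (0 XOR NOT 0)) OR ((NOT 1 OR NOT 0) OR NOT 1)) -> 1
  (every remaining row is evaluated the same way; all 64 results are listed next)
Full result column, 8 rows per line (x1,x2,x3 fixed per line; x4,x5,x6 runs 000..111 left to right):
  rows 0-7 [x1,x2,x3=000]: 11111111  (ones: 8)
  rows 8-15 [x1,x2,x3=001]: 11110000  (ones: 4)
  rows 16-23 [x1,x2,x3=010]: 11111111  (ones: 8)
  rows 24-31 [x1,x2,x3=011]: 11111111  (ones: 8)
  rows 32-39 [x1,x2,x3=100]: 11111111  (ones: 8)
  rows 40-47 [x1,x2,x3=101]: 11111111  (ones: 8)
  rows 48-55 [x1,x2,x3=110]: 11111111  (ones: 8)
  rows 56-63 [x1,x2,x3=111]: 11110000  (ones: 4)
Count of 1-rows = 8+4+8+8+8+8+8+4 = 56

56


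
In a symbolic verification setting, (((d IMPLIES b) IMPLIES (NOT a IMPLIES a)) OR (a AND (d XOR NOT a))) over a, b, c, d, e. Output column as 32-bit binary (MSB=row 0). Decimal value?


Formula: (((d IMPLIES b) IMPLIES (NOT a IMPLIES a)) OR (a AND (d XOR NOT a))) over a, b, c, d, e (32 rows)
Evaluate each row (bits = a,b,c,d,e, MSB first):
  row 0 [00000]: (((0 IMPLIES 0) IMPLIES (NOT 0 IMPLIES 0)) OR (0 AND (0 XOR NOT 0))) -> 0
  row 1 [00001]: (((0 IMPLIES 0) IMPLIES (NOT 0 IMPLIES 0)) OR (0 AND (0 XOR NOT 0))) -> 0
  row 2 [00010]: (((1 IMPLIES 0) IMPLIES (NOT 0 IMPLIES 0)) OR (0 AND (1 XOR NOT 0))) -> 1
  row 3 [00011]: (((1 IMPLIES 0) IMPLIES (NOT 0 IMPLIES 0)) OR (0 AND (1 XOR NOT 0))) -> 1
  row 4 [00100]: (((0 IMPLIES 0) IMPLIES (NOT 0 IMPLIES 0)) OR (0 AND (0 XOR NOT 0))) -> 0
  row 5 [00101]: (((0 IMPLIES 0) IMPLIES (NOT 0 IMPLIES 0)) OR (0 AND (0 XOR NOT 0))) -> 0
  row 6 [00110]: (((1 IMPLIES 0) IMPLIES (NOT 0 IMPLIES 0)) OR (0 AND (1 XOR NOT 0))) -> 1
  row 7 [00111]: (((1 IMPLIES 0) IMPLIES (NOT 0 IMPLIES 0)) OR (0 AND (1 XOR NOT 0))) -> 1
  row 8 [01000]: (((0 IMPLIES 1) IMPLIES (NOT 0 IMPLIES 0)) OR (0 AND (0 XOR NOT 0))) -> 0
  row 9 [01001]: (((0 IMPLIES 1) IMPLIES (NOT 0 IMPLIES 0)) OR (0 AND (0 XOR NOT 0))) -> 0
  row 10 [01010]: (((1 IMPLIES 1) IMPLIES (NOT 0 IMPLIES 0)) OR (0 AND (1 XOR NOT 0))) -> 0
  row 11 [01011]: (((1 IMPLIES 1) IMPLIES (NOT 0 IMPLIES 0)) OR (0 AND (1 XOR NOT 0))) -> 0
  row 12 [01100]: (((0 IMPLIES 1) IMPLIES (NOT 0 IMPLIES 0)) OR (0 AND (0 XOR NOT 0))) -> 0
  row 13 [01101]: (((0 IMPLIES 1) IMPLIES (NOT 0 IMPLIES 0)) OR (0 AND (0 XOR NOT 0))) -> 0
  row 14 [01110]: (((1 IMPLIES 1) IMPLIES (NOT 0 IMPLIES 0)) OR (0 AND (1 XOR NOT 0))) -> 0
  row 15 [01111]: (((1 IMPLIES 1) IMPLIES (NOT 0 IMPLIES 0)) OR (0 AND (1 XOR NOT 0))) -> 0
  row 16 [10000]: (((0 IMPLIES 0) IMPLIES (NOT 1 IMPLIES 1)) OR (1 AND (0 XOR NOT 1))) -> 1
  row 17 [10001]: (((0 IMPLIES 0) IMPLIES (NOT 1 IMPLIES 1)) OR (1 AND (0 XOR NOT 1))) -> 1
  row 18 [10010]: (((1 IMPLIES 0) IMPLIES (NOT 1 IMPLIES 1)) OR (1 AND (1 XOR NOT 1))) -> 1
  row 19 [10011]: (((1 IMPLIES 0) IMPLIES (NOT 1 IMPLIES 1)) OR (1 AND (1 XOR NOT 1))) -> 1
  row 20 [10100]: (((0 IMPLIES 0) IMPLIES (NOT 1 IMPLIES 1)) OR (1 AND (0 XOR NOT 1))) -> 1
  row 21 [10101]: (((0 IMPLIES 0) IMPLIES (NOT 1 IMPLIES 1)) OR (1 AND (0 XOR NOT 1))) -> 1
  row 22 [10110]: (((1 IMPLIES 0) IMPLIES (NOT 1 IMPLIES 1)) OR (1 AND (1 XOR NOT 1))) -> 1
  row 23 [10111]: (((1 IMPLIES 0) IMPLIES (NOT 1 IMPLIES 1)) OR (1 AND (1 XOR NOT 1))) -> 1
  row 24 [11000]: (((0 IMPLIES 1) IMPLIES (NOT 1 IMPLIES 1)) OR (1 AND (0 XOR NOT 1))) -> 1
  row 25 [11001]: (((0 IMPLIES 1) IMPLIES (NOT 1 IMPLIES 1)) OR (1 AND (0 XOR NOT 1))) -> 1
  row 26 [11010]: (((1 IMPLIES 1) IMPLIES (NOT 1 IMPLIES 1)) OR (1 AND (1 XOR NOT 1))) -> 1
  row 27 [11011]: (((1 IMPLIES 1) IMPLIES (NOT 1 IMPLIES 1)) OR (1 AND (1 XOR NOT 1))) -> 1
  row 28 [11100]: (((0 IMPLIES 1) IMPLIES (NOT 1 IMPLIES 1)) OR (1 AND (0 XOR NOT 1))) -> 1
  row 29 [11101]: (((0 IMPLIES 1) IMPLIES (NOT 1 IMPLIES 1)) OR (1 AND (0 XOR NOT 1))) -> 1
  row 30 [11110]: (((1 IMPLIES 1) IMPLIES (NOT 1 IMPLIES 1)) OR (1 AND (1 XOR NOT 1))) -> 1
  row 31 [11111]: (((1 IMPLIES 1) IMPLIES (NOT 1 IMPLIES 1)) OR (1 AND (1 XOR NOT 1))) -> 1
Full result column, 4 rows per line (a,b,c fixed per line; d,e runs 00..11 left to right):
  rows 0-3 [a,b,c=000]: 0011  = hex 3
  rows 4-7 [a,b,c=001]: 0011  = hex 3
  rows 8-11 [a,b,c=010]: 0000  = hex 0
  rows 12-15 [a,b,c=011]: 0000  = hex 0
  rows 16-19 [a,b,c=100]: 1111  = hex F
  rows 20-23 [a,b,c=101]: 1111  = hex F
  rows 24-27 [a,b,c=110]: 1111  = hex F
  rows 28-31 [a,b,c=111]: 1111  = hex F
Output column (row 0 .. row 31) = 00110011000000001111111111111111
Output column grouped in 4s = 0011 0011 0000 0000 1111 1111 1111 1111 = 0x3300FFFF
Convert to decimal digit by digit (value = value*16 + digit):
  3 -> 3
  3*16 + 3 = 51
  51*16 + 0 = 816
  816*16 + 0 = 13056
  13056*16 + 15 (F) = 208911
  208911*16 + 15 (F) = 3342591
  3342591*16 + 15 (F) = 53481471
  53481471*16 + 15 (F) = 855703551
Decimal = 855703551

855703551


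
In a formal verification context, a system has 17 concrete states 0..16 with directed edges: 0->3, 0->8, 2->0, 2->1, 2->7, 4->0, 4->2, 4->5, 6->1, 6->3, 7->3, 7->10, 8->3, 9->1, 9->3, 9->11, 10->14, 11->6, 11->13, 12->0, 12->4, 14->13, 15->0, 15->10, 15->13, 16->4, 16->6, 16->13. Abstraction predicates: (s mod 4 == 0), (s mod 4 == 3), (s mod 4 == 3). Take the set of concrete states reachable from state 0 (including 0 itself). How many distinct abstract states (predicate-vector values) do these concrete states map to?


BFS from 0:
Concrete reachable: {0, 3, 8}
Abstract via predicates (s mod 4 == 0), (s mod 4 == 3), (s mod 4 == 3):
  (0,1,1) <- {3}
  (1,0,0) <- {0, 8}
Distinct abstract states = 2

2


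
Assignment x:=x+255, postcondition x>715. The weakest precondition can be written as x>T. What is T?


Formula: wp(x:=E, P) = P[E/x] (substitute E for x in postcondition)
Step 1: Postcondition: x>715
Step 2: Substitute x+255 for x: x+255>715
Step 3: Solve for x: x > 715-255 = 460

460


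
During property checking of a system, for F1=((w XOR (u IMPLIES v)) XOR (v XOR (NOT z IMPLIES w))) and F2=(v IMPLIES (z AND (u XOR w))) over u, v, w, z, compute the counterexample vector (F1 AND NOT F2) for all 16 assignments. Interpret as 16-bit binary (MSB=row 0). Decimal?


F1 = ((w XOR (u IMPLIES v)) XOR (v XOR (NOT z IMPLIES w)))
F2 = (v IMPLIES (z AND (u XOR w)))
Counterexample to F1=>F2 is where F1=1 and F2=0.
Evaluate each row (bits = u,v,w,z, MSB first):
  row 0 [0000]: F1=1 F2=1 -> F1&~F2 -> 0
  row 1 [0001]: F1=0 F2=1 -> F1&~F2 -> 0
  row 2 [0010]: F1=1 F2=1 -> F1&~F2 -> 0
  row 3 [0011]: F1=1 F2=1 -> F1&~F2 -> 0
  row 4 [0100]: F1=0 F2=0 -> F1&~F2 -> 0
  row 5 [0101]: F1=1 F2=0 -> F1&~F2 -> 1
  row 6 [0110]: F1=0 F2=0 -> F1&~F2 -> 0
  row 7 [0111]: F1=0 F2=1 -> F1&~F2 -> 0
  row 8 [1000]: F1=0 F2=1 -> F1&~F2 -> 0
  row 9 [1001]: F1=1 F2=1 -> F1&~F2 -> 0
  row 10 [1010]: F1=0 F2=1 -> F1&~F2 -> 0
  row 11 [1011]: F1=0 F2=1 -> F1&~F2 -> 0
  row 12 [1100]: F1=0 F2=0 -> F1&~F2 -> 0
  row 13 [1101]: F1=1 F2=1 -> F1&~F2 -> 0
  row 14 [1110]: F1=0 F2=0 -> F1&~F2 -> 0
  row 15 [1111]: F1=0 F2=0 -> F1&~F2 -> 0
Full result column, 4 rows per line (u,v fixed per line; w,z runs 00..11 left to right):
  rows 0-3 [u,v=00]: 0000  = hex 0
  rows 4-7 [u,v=01]: 0100  = hex 4
  rows 8-11 [u,v=10]: 0000  = hex 0
  rows 12-15 [u,v=11]: 0000  = hex 0
Counterexample vector (row 0 .. row 15) = 0000010000000000
Output column grouped in 4s = 0000 0100 0000 0000 = 0x0400
Convert to decimal digit by digit (value = value*16 + digit):
  0 -> 0
  0*16 + 4 = 4
  4*16 + 0 = 64
  64*16 + 0 = 1024
Decimal = 1024

1024
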